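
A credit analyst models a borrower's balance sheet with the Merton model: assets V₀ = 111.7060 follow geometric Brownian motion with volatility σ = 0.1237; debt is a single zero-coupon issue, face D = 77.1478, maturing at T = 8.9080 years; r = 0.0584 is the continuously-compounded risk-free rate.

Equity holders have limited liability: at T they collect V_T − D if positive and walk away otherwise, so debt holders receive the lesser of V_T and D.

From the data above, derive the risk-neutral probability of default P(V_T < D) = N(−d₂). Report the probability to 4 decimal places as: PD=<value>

PD=0.0130

With assets at 111.7060 and a single debt payment of 77.1478 at 8.9080 years:
d₁ = [ln(V₀/D) + (r + σ²/2)T] / (σ√T)
   = [ln(111.7060/77.1478) + (0.0584 + 0.5·0.1237²)·8.9080] / (0.1237·√8.9080)
   = [0.370147 + 0.588381] / 0.369198 = 2.596242
d₂ = d₁ − σ√T = 2.596242 − 0.369198 = 2.227043
risk-neutral PD = N(−d₂) = N(-2.227043) = 0.012972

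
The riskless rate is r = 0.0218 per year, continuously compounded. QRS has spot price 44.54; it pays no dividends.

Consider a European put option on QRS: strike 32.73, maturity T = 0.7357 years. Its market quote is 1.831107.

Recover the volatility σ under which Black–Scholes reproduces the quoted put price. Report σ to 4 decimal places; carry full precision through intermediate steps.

At σ = 0.4733 the Black–Scholes value reproduces the quote:
σ√T = 0.4733·√0.7357 = 0.405963
d₁ = (ln(S/K) + (r+σ²/2)T) / (σ√T) = (ln(44.54/32.73) + (0.0218+0.4733²/2)·0.7357) / 0.405963 = (0.308096 + 0.098441) / 0.405963 = 1.001413
d₂ = d₁ − σ√T = 1.001413 − 0.405963 = 0.595449
e^{−rT} = 0.984090
N(−d₁) = 0.158314,  N(−d₂) = 0.275772
V = K·e^{−rT}·N(−d₂) − S·N(−d₁) = 8.882396 − 7.051289 = 1.831107 (the quoted price), and the Black–Scholes price is strictly increasing in σ, so σ is unique

sigma = 0.4733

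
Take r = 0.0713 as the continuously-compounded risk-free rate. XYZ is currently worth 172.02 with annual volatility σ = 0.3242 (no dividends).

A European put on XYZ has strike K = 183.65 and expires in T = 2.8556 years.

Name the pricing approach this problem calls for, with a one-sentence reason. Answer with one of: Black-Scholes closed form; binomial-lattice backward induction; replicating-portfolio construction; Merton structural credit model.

framework: Black-Scholes closed form

Key observation: the strike-183.65 put on XYZ is European-exercise on a continuously-modelled lognormal underlying, so its value is a single closed-form evaluation.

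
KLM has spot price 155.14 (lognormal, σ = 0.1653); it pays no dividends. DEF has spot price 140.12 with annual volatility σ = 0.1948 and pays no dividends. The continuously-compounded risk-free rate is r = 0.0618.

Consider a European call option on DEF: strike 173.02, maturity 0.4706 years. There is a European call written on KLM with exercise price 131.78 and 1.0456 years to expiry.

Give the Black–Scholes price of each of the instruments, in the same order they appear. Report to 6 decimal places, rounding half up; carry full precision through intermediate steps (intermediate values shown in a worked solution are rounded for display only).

[DEF call K=173.02]
σ√T = 0.1948·√0.4706 = 0.133633
d₁ = (ln(S/K) + (r+σ²/2)T) / (σ√T) = (ln(140.12/173.02) + (0.0618+0.1948²/2)·0.4706) / 0.133633 = (-0.210908 + 0.038012) / 0.133633 = -1.293808
d₂ = d₁ − σ√T = -1.293808 − 0.133633 = -1.427442
e^{−rT} = 0.971336
N(d₁) = 0.097866,  N(d₂) = 0.076726
price = S·N(d₁) − K·e^{−rT}·N(d₂) = 13.712956 − 12.894661 = 0.818295
[KLM call K=131.78]
σ√T = 0.1653·√1.0456 = 0.169027
d₁ = (ln(S/K) + (r+σ²/2)T) / (σ√T) = (ln(155.14/131.78) + (0.0618+0.1653²/2)·1.0456) / 0.169027 = (0.163194 + 0.078903) / 0.169027 = 1.432300
d₂ = d₁ − σ√T = 1.432300 − 0.169027 = 1.263274
e^{−rT} = 0.937425
N(d₁) = 0.923971,  N(d₂) = 0.896755
price = S·N(d₁) − K·e^{−rT}·N(d₂) = 143.344870 − 110.779606 = 32.565264

price(DEF call K=173.02) = 0.818295
price(KLM call K=131.78) = 32.565264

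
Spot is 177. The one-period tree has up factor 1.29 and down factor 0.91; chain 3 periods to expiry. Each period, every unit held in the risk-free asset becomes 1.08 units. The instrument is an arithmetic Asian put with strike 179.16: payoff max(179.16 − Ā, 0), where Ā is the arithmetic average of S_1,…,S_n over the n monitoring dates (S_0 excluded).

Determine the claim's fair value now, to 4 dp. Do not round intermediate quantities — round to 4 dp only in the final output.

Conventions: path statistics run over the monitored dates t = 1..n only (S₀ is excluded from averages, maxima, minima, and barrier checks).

price = 5.7811

Under the martingale measure an up-move has probability p* = 0.4474; value the claim as the probability-weighted average of per-path payoffs, discounted 3 periods at R = 1.08.
Enumerate all 2^3 = 8 price paths (U = up ×1.29, D = down ×0.91); each path with k up-moves has probability p*^k·(1−p*)^(3−k).
DDD: Ā=147.0086, payoff=32.1514, prob=0.168775
UDD: Ā=208.3968, payoff=0.0000, prob=0.136627
DUD: Ā=185.9768, payoff=0.0000, prob=0.136627
UUD: Ā=263.6374, payoff=0.0000, prob=0.110603
DDU: Ā=165.5746, payoff=13.5854, prob=0.136627
UDU: Ā=234.7156, payoff=0.0000, prob=0.110603
DUU: Ā=212.2956, payoff=0.0000, prob=0.110603
UUU: Ā=300.9466, payoff=0.0000, prob=0.089536
Price = Σ prob·payoff / R^3 = 7.282476 / 1.259712 = 5.7811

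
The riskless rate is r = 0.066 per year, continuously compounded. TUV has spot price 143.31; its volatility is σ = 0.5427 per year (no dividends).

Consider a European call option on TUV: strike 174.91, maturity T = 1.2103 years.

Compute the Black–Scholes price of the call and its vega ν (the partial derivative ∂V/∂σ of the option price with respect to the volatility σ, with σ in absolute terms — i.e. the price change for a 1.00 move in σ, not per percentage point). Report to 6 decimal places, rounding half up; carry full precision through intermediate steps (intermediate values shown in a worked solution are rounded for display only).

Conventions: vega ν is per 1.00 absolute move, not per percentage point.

σ√T = 0.5427·√1.2103 = 0.597044
d₁ = (ln(S/K) + (r+σ²/2)T) / (σ√T) = (ln(143.31/174.91) + (0.066+0.5427²/2)·1.2103) / 0.597044 = (-0.199261 + 0.258111) / 0.597044 = 0.098567
d₂ = d₁ − σ√T = 0.098567 − 0.597044 = -0.498477
e^{−rT} = 0.923227
N(d₁) = 0.539259,  N(d₂) = 0.309074
Call price V = S·N(d₁) − K·e^{−rT}·N(d₂) = 77.281230 − 49.909810 = 27.371420
φ(d₁) = (1/√(2π))·e^{−d₁²/2} = 0.397009
ν = S·φ(d₁)·√T = 62.592655

price = 27.371420
ν = 62.592655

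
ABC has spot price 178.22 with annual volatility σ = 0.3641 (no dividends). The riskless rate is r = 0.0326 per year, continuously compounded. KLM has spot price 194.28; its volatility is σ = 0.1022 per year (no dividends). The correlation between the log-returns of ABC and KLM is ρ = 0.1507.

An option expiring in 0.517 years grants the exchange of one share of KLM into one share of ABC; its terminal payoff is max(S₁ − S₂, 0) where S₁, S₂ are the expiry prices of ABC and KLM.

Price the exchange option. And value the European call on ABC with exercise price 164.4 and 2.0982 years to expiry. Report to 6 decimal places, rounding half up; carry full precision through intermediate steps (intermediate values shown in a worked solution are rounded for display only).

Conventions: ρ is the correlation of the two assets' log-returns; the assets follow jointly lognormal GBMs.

exchange price = 12.351094
price(ABC call K=164.4) = 48.180494

σ_eff = √(σ₁² + σ₂² − 2ρσ₁σ₂) = √(0.3641² + 0.1022² − 2·0.1507·0.3641·0.1022) = 0.363040
d₁ = (ln(S₁/S₂) + (q₂ − q₁ + σ_eff²/2)T) / (σ_eff√T) = (ln(178.22/194.28) + (0.0 − 0.0 + 0.065899)·0.517) / 0.261036 = -0.200018
d₂ = d₁ − σ_eff√T = -0.200018 − 0.261036 = -0.461054
N(d₁) = 0.420733,  N(d₂) = 0.322380
V = S₁·e^{−q₁T}·N(d₁) − S₂·e^{−q₂T}·N(d₂) = 74.983089 − 62.631995 = 12.351094
[vanilla: ABC call K=164.4]
σ√T = 0.3641·√2.0982 = 0.527405
d₁ = (ln(S/K) + (r+σ²/2)T) / (σ√T) = (ln(178.22/164.4) + (0.0326+0.3641²/2)·2.0982) / 0.527405 = (0.080716 + 0.207479) / 0.527405 = 0.546441
d₂ = d₁ − σ√T = 0.546441 − 0.527405 = 0.019036
e^{−rT} = 0.933886
N(d₁) = 0.707619,  N(d₂) = 0.507594
price = S·N(d₁) − K·e^{−rT}·N(d₂) = 126.111770 − 77.931276 = 48.180494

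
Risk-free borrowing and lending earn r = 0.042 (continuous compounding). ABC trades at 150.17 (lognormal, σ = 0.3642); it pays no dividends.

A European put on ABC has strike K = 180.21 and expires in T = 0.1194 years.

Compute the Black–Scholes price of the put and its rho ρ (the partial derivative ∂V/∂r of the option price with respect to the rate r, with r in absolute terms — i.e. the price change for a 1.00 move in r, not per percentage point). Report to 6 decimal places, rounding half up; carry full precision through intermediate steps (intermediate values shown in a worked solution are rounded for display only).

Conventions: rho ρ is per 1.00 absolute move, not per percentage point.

price = 29.879556
ρ = -19.900134

σ√T = 0.3642·√0.1194 = 0.125847
d₁ = (ln(S/K) + (r+σ²/2)T) / (σ√T) = (ln(150.17/180.21) + (0.042+0.3642²/2)·0.1194) / 0.125847 = (-0.182355 + 0.012934) / 0.125847 = -1.346251
d₂ = d₁ − σ√T = -1.346251 − 0.125847 = -1.472098
e^{−rT} = 0.994998
N(−d₁) = 0.910889,  N(−d₂) = 0.929503
Put price V = K·e^{−rT}·N(−d₂) − S·N(−d₁) = 166.667787 − 136.788231 = 29.879556
ρ = −K·T·e^{−rT}·N(−d₂) = -19.900134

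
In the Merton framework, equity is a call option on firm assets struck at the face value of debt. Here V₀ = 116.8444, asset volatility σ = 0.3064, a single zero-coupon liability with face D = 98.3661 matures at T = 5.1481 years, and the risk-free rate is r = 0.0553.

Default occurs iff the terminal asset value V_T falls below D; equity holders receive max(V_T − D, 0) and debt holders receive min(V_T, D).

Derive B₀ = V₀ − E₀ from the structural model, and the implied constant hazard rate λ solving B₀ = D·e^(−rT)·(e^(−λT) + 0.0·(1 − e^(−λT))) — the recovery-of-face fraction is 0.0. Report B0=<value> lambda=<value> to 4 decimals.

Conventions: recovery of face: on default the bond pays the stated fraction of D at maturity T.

B0=64.3958 lambda=0.0270

With assets at 116.8444 and a single debt payment of 98.3661 at 5.1481 years:
d₁ = [ln(V₀/D) + (r + σ²/2)T] / (σ√T)
   = [ln(116.8444/98.3661) + (0.0553 + 0.5·0.3064²)·5.1481] / (0.3064·√5.1481)
   = [0.172147 + 0.526344] / 0.695204 = 1.004728
d₂ = d₁ − σ√T = 1.004728 − 0.695204 = 0.309524
N(d₁) = 0.842486,  N(d₂) = 0.621539,  e^(−rT) = 0.752247
E₀ = V₀·N(d₁) − D·e^(−rT)·N(d₂)
   = 116.8444·0.842486 − 98.3661·0.752247·0.621539 = 52.448633
B₀ = V₀ − E₀ = 116.8444 − 52.448633 = 64.395767
e^(−λT) = (B₀·e^(rT)/D − 0)/(1 − 0) = (64.3958·1.329350/98.3661 − 0)/1 = 0.87026468
λ = −ln(0.87026468)/5.1481 = 0.026992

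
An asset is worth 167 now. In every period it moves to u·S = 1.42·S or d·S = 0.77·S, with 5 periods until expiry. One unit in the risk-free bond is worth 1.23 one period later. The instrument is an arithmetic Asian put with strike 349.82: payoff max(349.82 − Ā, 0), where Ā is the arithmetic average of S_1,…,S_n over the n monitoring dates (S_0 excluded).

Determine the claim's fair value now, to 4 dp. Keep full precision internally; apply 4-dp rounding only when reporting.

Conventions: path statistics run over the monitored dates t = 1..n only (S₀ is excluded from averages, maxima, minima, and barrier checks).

Set p* = 0.7077 (from d < R < u); the path-dependent value is the discounted p*-expectation over all price paths.
Enumerate all 2^5 = 32 price paths (U = up ×1.42, D = down ×0.77); each path with k up-moves has probability p*^k·(1−p*)^(5−k).
DDDDD: Ā=81.5508, payoff=268.2692, prob=0.002134
UDDDD: Ā=150.3925, payoff=199.4275, prob=0.005167
DUDDD: Ā=128.6825, payoff=221.1375, prob=0.005167
UUDDD: Ā=237.3105, payoff=112.5095, prob=0.012509
DDUDD: Ā=111.9658, payoff=237.8542, prob=0.005167
UDUDD: Ā=206.4823, payoff=143.3377, prob=0.012509
DUUDD: Ā=184.7723, payoff=165.0477, prob=0.012509
UUUDD: Ā=340.7489, payoff=9.0711, prob=0.030284
DDDUD: Ā=99.0939, payoff=250.7261, prob=0.005167
UDDUD: Ā=182.7446, payoff=167.0754, prob=0.012509
DUDUD: Ā=161.0346, payoff=188.7854, prob=0.012509
UUDUD: Ā=296.9729, payoff=52.8471, prob=0.030284
DDUUD: Ā=144.3179, payoff=205.5021, prob=0.012509
UDUUD: Ā=266.1447, payoff=83.6753, prob=0.030284
DUUUD: Ā=244.4347, payoff=105.3853, prob=0.030284
UUUUD: Ā=450.7756, payoff=0.0000, prob=0.073319
DDDDU: Ā=89.1826, payoff=260.6374, prob=0.005167
UDDDU: Ā=164.4665, payoff=185.3535, prob=0.012509
DUDDU: Ā=142.7565, payoff=207.0635, prob=0.012509
UUDDU: Ā=263.2653, payoff=86.5547, prob=0.030284
DDUDU: Ā=126.0398, payoff=223.7802, prob=0.012509
UDUDU: Ā=232.4371, payoff=117.3829, prob=0.030284
DUUDU: Ā=210.7271, payoff=139.0929, prob=0.030284
UUUDU: Ā=388.6136, payoff=0.0000, prob=0.073319
DDDUU: Ā=113.1680, payoff=236.6520, prob=0.012509
UDDUU: Ā=208.6994, payoff=141.1206, prob=0.030284
DUDUU: Ā=186.9894, payoff=162.8306, prob=0.030284
UUDUU: Ā=344.8376, payoff=4.9824, prob=0.073319
DDUUU: Ā=170.2727, payoff=179.5473, prob=0.030284
UDUUU: Ā=314.0094, payoff=35.8106, prob=0.073319
DUUUU: Ā=292.2994, payoff=57.5206, prob=0.073319
UUUUU: Ā=539.0456, payoff=0.0000, prob=0.177510
Price = Σ prob·payoff / R^5 = 69.410556 / 2.815306 = 24.6547

price = 24.6547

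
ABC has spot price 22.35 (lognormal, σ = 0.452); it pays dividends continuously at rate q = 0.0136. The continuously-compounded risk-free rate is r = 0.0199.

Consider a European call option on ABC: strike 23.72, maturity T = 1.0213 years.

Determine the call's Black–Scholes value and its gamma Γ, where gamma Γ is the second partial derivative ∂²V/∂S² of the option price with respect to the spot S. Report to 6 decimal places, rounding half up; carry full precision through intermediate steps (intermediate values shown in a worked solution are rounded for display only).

σ√T = 0.452·√1.0213 = 0.456788
d₁ = (ln(S/K) + (r−q+σ²/2)T) / (σ√T) = (ln(22.35/23.72) + (0.0199−0.0136+0.452²/2)·1.0213) / 0.456788 = (-0.059492 + 0.110762) / 0.456788 = 0.112240
d₂ = d₁ − σ√T = 0.112240 − 0.456788 = -0.344549
e^{−rT} = 0.979881
e^{−qT} = 0.986206
N(d₁) = 0.544683,  N(d₂) = 0.365217
Call price V = S·e^{−qT}·N(d₁) − K·e^{−rT}·N(d₂) = 12.005752 − 8.488655 = 3.517097
φ(d₁) = (1/√(2π))·e^{−d₁²/2} = 0.396437
Γ = e^{−qT}·φ(d₁) / (S·σ·√T) = 0.038296

price = 3.517097
Γ = 0.038296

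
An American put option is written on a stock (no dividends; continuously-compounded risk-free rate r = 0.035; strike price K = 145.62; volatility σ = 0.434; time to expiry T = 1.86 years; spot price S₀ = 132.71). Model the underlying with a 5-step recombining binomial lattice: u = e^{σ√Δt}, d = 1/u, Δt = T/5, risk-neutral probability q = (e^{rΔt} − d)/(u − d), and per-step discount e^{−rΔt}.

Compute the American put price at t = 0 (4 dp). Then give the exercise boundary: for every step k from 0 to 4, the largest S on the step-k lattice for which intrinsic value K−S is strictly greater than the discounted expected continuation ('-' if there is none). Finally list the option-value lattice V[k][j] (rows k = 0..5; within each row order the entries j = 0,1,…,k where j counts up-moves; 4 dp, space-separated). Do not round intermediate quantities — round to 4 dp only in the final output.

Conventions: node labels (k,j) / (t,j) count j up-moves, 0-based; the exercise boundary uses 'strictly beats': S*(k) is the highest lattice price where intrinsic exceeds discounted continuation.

params: Δt=0.37200 u=1.30305 d=0.76743 q=0.45868 e^(-rΔt)=0.98706
t_5 payoffs: 110.2931 85.6375 43.7740 0.0000 0.0000 0.0000
t_4: node(4,0) S=46.0325 payoff=99.5875 vs cont=97.7038 → 99.5875 [stop]  node(4,1) S=78.1600 payoff=67.4600 vs cont=65.5764 → 67.4600 [stop]  node(4,2) S=132.7100 payoff=12.9100 vs cont=23.3894 → 23.3894 [wait]  node(4,3) S=225.3321 payoff=0.0000 vs cont=0.0000 → 0.0000 [wait]  node(4,4) S=382.5977 payoff=0.0000 vs cont=0.0000 → 0.0000 [wait]  ⇒ S*(4)=78.1600
t_3: node(3,0) S=59.9825 payoff=85.6375 vs cont=83.7538 → 85.6375 [stop]  node(3,1) S=101.8460 payoff=43.7740 vs cont=46.6348 → 46.6348 [wait]  node(3,2) S=172.9272 payoff=0.0000 vs cont=12.4975 → 12.4975 [wait]  node(3,3) S=293.6180 payoff=0.0000 vs cont=0.0000 → 0.0000 [wait]  ⇒ S*(3)=59.9825
t_2: node(2,0) S=78.1600 payoff=67.4600 vs cont=66.8716 → 67.4600 [stop]  node(2,1) S=132.7100 payoff=12.9100 vs cont=30.5762 → 30.5762 [wait]  node(2,2) S=225.3321 payoff=0.0000 vs cont=6.6777 → 6.6777 [wait]  ⇒ S*(2)=78.1600
t_1: node(1,0) S=101.8460 payoff=43.7740 vs cont=49.8885 → 49.8885 [wait]  node(1,1) S=172.9272 payoff=0.0000 vs cont=19.3608 → 19.3608 [wait]  ⇒ S*(1)=-
t_0: node(0,0) S=132.7100 payoff=12.9100 vs cont=35.4220 → 35.4220 [wait]  ⇒ S*(0)=-

price = 35.4220
boundary = - - 78.1600 59.9825 78.1600
tree:
35.4220
49.8885 19.3608
67.4600 30.5762 6.6777
85.6375 46.6348 12.4975 0.0000
99.5875 67.4600 23.3894 0.0000 0.0000
110.2931 85.6375 43.7740 0.0000 0.0000 0.0000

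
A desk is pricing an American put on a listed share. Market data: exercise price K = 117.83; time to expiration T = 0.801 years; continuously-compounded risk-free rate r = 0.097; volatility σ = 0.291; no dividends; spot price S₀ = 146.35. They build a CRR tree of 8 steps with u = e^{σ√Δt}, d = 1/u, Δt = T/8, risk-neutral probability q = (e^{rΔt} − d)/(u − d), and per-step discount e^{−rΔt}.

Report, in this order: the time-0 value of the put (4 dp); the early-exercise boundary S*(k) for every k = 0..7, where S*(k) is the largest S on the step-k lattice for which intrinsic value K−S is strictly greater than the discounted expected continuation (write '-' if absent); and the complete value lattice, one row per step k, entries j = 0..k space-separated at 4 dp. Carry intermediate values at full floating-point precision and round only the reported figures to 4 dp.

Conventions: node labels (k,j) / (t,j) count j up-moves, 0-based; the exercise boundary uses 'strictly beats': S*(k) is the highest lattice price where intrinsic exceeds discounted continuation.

price = 2.2048
boundary = - - - - - 92.3515 101.2590 92.3515
tree:
2.2048
3.8286 0.8050
6.4891 1.5390 0.1687
10.6728 2.8974 0.3624 0.0000
16.8989 5.3462 0.7784 0.0000 0.0000
25.4785 9.5992 1.6719 0.0000 0.0000 0.0000
33.6024 16.5710 3.5914 0.0000 0.0000 0.0000 0.0000
41.0117 25.4785 7.7145 0.0000 0.0000 0.0000 0.0000 0.0000
47.7692 33.6024 16.5710 0.0000 0.0000 0.0000 0.0000 0.0000 0.0000

Δt=0.10013, u=1.09645, d=0.91203, q=0.52992, disc=e^(-rΔt)=0.99033
k=8 terminal: V=max(K-S,0) → 47.7692 33.6024 16.5710 0.0000 0.0000 0.0000 0.0000 0.0000 0.0000
k=7: j=0 S=76.8183 intr=41.0117 cont=39.8729 V=41.0117[EX]; j=1 S=92.3515 intr=25.4785 cont=24.3396 V=25.4785[EX]; j=2 S=111.0257 intr=6.8043 cont=7.7145 V=7.7145[hold]; j=3 S=133.4759 intr=0.0000 cont=0.0000 V=0.0000[hold]; j=4 S=160.4658 intr=0.0000 cont=0.0000 V=0.0000[hold]; j=5 S=192.9132 intr=0.0000 cont=0.0000 V=0.0000[hold]; j=6 S=231.9217 intr=0.0000 cont=0.0000 V=0.0000[hold]; j=7 S=278.8181 intr=0.0000 cont=0.0000 V=0.0000[hold]  S*(7)=92.3515
k=6: j=0 S=84.2276 intr=33.6024 cont=32.4636 V=33.6024[EX]; j=1 S=101.2590 intr=16.5710 cont=15.9098 V=16.5710[EX]; j=2 S=121.7344 intr=0.0000 cont=3.5914 V=3.5914[hold]; j=3 S=146.3500 intr=0.0000 cont=0.0000 V=0.0000[hold]; j=4 S=175.9431 intr=0.0000 cont=0.0000 V=0.0000[hold]; j=5 S=211.5201 intr=0.0000 cont=0.0000 V=0.0000[hold]; j=6 S=254.2911 intr=0.0000 cont=0.0000 V=0.0000[hold]  S*(6)=101.2590
k=5: j=0 S=92.3515 intr=25.4785 cont=24.3396 V=25.4785[EX]; j=1 S=111.0257 intr=6.8043 cont=9.5992 V=9.5992[hold]; j=2 S=133.4759 intr=0.0000 cont=1.6719 V=1.6719[hold]; j=3 S=160.4658 intr=0.0000 cont=0.0000 V=0.0000[hold]; j=4 S=192.9132 intr=0.0000 cont=0.0000 V=0.0000[hold]; j=5 S=231.9217 intr=0.0000 cont=0.0000 V=0.0000[hold]  S*(5)=92.3515
k=4: j=0 S=101.2590 intr=16.5710 cont=16.8989 V=16.8989[hold]; j=1 S=121.7344 intr=0.0000 cont=5.3462 V=5.3462[hold]; j=2 S=146.3500 intr=0.0000 cont=0.7784 V=0.7784[hold]; j=3 S=175.9431 intr=0.0000 cont=0.0000 V=0.0000[hold]; j=4 S=211.5201 intr=0.0000 cont=0.0000 V=0.0000[hold]  S*(4)=-
k=3: j=0 S=111.0257 intr=6.8043 cont=10.6728 V=10.6728[hold]; j=1 S=133.4759 intr=0.0000 cont=2.8974 V=2.8974[hold]; j=2 S=160.4658 intr=0.0000 cont=0.3624 V=0.3624[hold]; j=3 S=192.9132 intr=0.0000 cont=0.0000 V=0.0000[hold]  S*(3)=-
k=2: j=0 S=121.7344 intr=0.0000 cont=6.4891 V=6.4891[hold]; j=1 S=146.3500 intr=0.0000 cont=1.5390 V=1.5390[hold]; j=2 S=175.9431 intr=0.0000 cont=0.1687 V=0.1687[hold]  S*(2)=-
k=1: j=0 S=133.4759 intr=0.0000 cont=3.8286 V=3.8286[hold]; j=1 S=160.4658 intr=0.0000 cont=0.8050 V=0.8050[hold]  S*(1)=-
k=0: j=0 S=146.3500 intr=0.0000 cont=2.2048 V=2.2048[hold]  S*(0)=-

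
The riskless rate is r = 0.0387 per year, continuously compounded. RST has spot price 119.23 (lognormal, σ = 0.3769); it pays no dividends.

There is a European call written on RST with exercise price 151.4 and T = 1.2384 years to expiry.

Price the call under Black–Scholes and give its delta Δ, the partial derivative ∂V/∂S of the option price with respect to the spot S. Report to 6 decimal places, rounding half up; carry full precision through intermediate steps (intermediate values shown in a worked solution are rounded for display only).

price = 11.535093
Δ = 0.403020

σ√T = 0.3769·√1.2384 = 0.419427
d₁ = (ln(S/K) + (r+σ²/2)T) / (σ√T) = (ln(119.23/151.4) + (0.0387+0.3769²/2)·1.2384) / 0.419427 = (-0.238871 + 0.135886) / 0.419427 = -0.245538
d₂ = d₁ − σ√T = -0.245538 − 0.419427 = -0.664965
e^{−rT} = 0.953204
N(d₁) = 0.403020,  N(d₂) = 0.253036
Call price V = S·N(d₁) − K·e^{−rT}·N(d₂) = 48.052074 − 36.516981 = 11.535093
Δ = N(d₁) = 0.403020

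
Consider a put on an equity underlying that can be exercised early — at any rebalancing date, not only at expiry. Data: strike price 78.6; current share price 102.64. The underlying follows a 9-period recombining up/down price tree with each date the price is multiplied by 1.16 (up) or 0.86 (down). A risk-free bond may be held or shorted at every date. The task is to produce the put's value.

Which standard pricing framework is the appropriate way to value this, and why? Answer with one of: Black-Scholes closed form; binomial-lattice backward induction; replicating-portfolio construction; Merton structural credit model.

framework: binomial-lattice backward induction

Key observation: the put (strike 78.6 on spot 102.64) is American-style on a 9-step discrete price model, so the early-exercise decision at every node requires stepwise backward valuation — a closed form cannot price the exercise right.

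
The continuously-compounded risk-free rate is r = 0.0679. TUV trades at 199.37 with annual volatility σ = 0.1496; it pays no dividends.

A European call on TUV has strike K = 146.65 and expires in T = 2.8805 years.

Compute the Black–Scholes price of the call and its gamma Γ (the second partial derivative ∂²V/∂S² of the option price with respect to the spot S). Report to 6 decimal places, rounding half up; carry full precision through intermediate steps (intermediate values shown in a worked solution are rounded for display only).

price = 79.122480
Γ = 0.000856

σ√T = 0.1496·√2.8805 = 0.253902
d₁ = (ln(S/K) + (r+σ²/2)T) / (σ√T) = (ln(199.37/146.65) + (0.0679+0.1496²/2)·2.8805) / 0.253902 = (0.307114 + 0.227819) / 0.253902 = 2.106849
d₂ = d₁ − σ√T = 2.106849 − 0.253902 = 1.852948
e^{−rT} = 0.822353
N(d₁) = 0.982435,  N(d₂) = 0.968055
Call price V = S·N(d₁) − K·e^{−rT}·N(d₂) = 195.868003 − 116.745524 = 79.122480
φ(d₁) = (1/√(2π))·e^{−d₁²/2} = 0.043354
Γ = φ(d₁) / (S·σ·√T) = 0.000856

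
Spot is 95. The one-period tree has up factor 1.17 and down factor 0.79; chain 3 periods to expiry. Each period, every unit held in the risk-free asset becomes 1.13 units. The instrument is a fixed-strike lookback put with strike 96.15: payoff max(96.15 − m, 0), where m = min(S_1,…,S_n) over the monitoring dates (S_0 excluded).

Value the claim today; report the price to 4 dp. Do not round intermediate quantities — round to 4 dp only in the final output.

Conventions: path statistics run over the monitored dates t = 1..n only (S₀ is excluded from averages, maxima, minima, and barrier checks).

price = 2.3806

No-arbitrage gives p* = (R−d)/(u−d) = 0.8947: enumerate every path, weight its payoff by its p*-probability, and discount by R^3.
Enumerate all 2^3 = 8 price paths (U = up ×1.17, D = down ×0.79); each path with k up-moves has probability p*^k·(1−p*)^(3−k).
DDD: m=46.8387, payoff=49.3113, prob=0.001166
UDD: m=69.3687, payoff=26.7813, prob=0.009914
DUD: m=69.3687, payoff=26.7813, prob=0.009914
UUD: m=102.7359, payoff=0.0000, prob=0.084269
DDU: m=59.2895, payoff=36.8605, prob=0.009914
UDU: m=87.8085, payoff=8.3415, prob=0.084269
DUU: m=75.0500, payoff=21.1000, prob=0.084269
UUU: m=111.1500, payoff=0.0000, prob=0.716285
Price = Σ prob·payoff / R^3 = 3.434968 / 1.442897 = 2.3806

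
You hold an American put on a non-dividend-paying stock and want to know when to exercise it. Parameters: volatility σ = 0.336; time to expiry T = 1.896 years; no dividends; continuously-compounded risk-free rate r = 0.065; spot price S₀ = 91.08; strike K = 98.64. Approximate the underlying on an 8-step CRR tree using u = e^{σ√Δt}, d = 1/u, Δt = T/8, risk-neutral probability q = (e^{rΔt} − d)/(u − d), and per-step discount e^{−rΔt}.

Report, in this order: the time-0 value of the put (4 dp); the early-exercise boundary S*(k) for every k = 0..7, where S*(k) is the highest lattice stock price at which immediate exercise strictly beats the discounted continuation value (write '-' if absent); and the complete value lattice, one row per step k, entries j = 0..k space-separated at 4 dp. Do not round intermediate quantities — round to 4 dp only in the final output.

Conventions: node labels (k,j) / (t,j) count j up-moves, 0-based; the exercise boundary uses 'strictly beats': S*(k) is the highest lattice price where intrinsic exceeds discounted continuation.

price = 16.6464
boundary = - - 65.6666 55.7578 65.6666 55.7578 65.6666 77.3364
tree:
16.6464
23.7924 10.1924
32.9734 15.5742 5.2599
42.8822 23.0772 8.7395 2.0301
51.2958 32.9734 14.1400 3.7442 0.4218
58.4399 42.8822 22.1028 6.8132 0.8679 0.0000
64.5059 51.2958 32.9734 12.1862 1.7858 0.0000 0.0000
69.6566 58.4399 42.8822 21.3036 3.6743 0.0000 0.0000 0.0000
74.0301 64.5059 51.2958 32.9734 7.5600 0.0000 0.0000 0.0000 0.0000

Δt=0.23700, u=1.17771, d=0.84910, q=0.50644, disc=e^(-rΔt)=0.98471
k=8 terminal: V=max(K-S,0) → 74.0301 64.5059 51.2958 32.9734 7.5600 0.0000 0.0000 0.0000 0.0000
k=7: j=0 S=28.9834 intr=69.6566 cont=68.1487 V=69.6566[EX]; j=1 S=40.2001 intr=58.4399 cont=56.9320 V=58.4399[EX]; j=2 S=55.7578 intr=42.8822 cont=41.3743 V=42.8822[EX]; j=3 S=77.3364 intr=21.3036 cont=19.7957 V=21.3036[EX]; j=4 S=107.2660 intr=0.0000 cont=3.6743 V=3.6743[hold]; j=5 S=148.7786 intr=0.0000 cont=0.0000 V=0.0000[hold]; j=6 S=206.3568 intr=0.0000 cont=0.0000 V=0.0000[hold]; j=7 S=286.2181 intr=0.0000 cont=0.0000 V=0.0000[hold]  S*(7)=77.3364
k=6: j=0 S=34.1341 intr=64.5059 cont=62.9980 V=64.5059[EX]; j=1 S=47.3442 intr=51.2958 cont=49.7879 V=51.2958[EX]; j=2 S=65.6666 intr=32.9734 cont=31.4655 V=32.9734[EX]; j=3 S=91.0800 intr=7.5600 cont=12.1862 V=12.1862[hold]; j=4 S=126.3285 intr=0.0000 cont=1.7858 V=1.7858[hold]; j=5 S=175.2184 intr=0.0000 cont=0.0000 V=0.0000[hold]; j=6 S=243.0289 intr=0.0000 cont=0.0000 V=0.0000[hold]  S*(6)=65.6666
k=5: j=0 S=40.2001 intr=58.4399 cont=56.9320 V=58.4399[EX]; j=1 S=55.7578 intr=42.8822 cont=41.3743 V=42.8822[EX]; j=2 S=77.3364 intr=21.3036 cont=22.1028 V=22.1028[hold]; j=3 S=107.2660 intr=0.0000 cont=6.8132 V=6.8132[hold]; j=4 S=148.7786 intr=0.0000 cont=0.8679 V=0.8679[hold]; j=5 S=206.3568 intr=0.0000 cont=0.0000 V=0.0000[hold]  S*(5)=55.7578
k=4: j=0 S=47.3442 intr=51.2958 cont=49.7879 V=51.2958[EX]; j=1 S=65.6666 intr=32.9734 cont=31.8640 V=32.9734[EX]; j=2 S=91.0800 intr=7.5600 cont=14.1400 V=14.1400[hold]; j=3 S=126.3285 intr=0.0000 cont=3.7442 V=3.7442[hold]; j=4 S=175.2184 intr=0.0000 cont=0.4218 V=0.4218[hold]  S*(4)=65.6666
k=3: j=0 S=55.7578 intr=42.8822 cont=41.3743 V=42.8822[EX]; j=1 S=77.3364 intr=21.3036 cont=23.0772 V=23.0772[hold]; j=2 S=107.2660 intr=0.0000 cont=8.7395 V=8.7395[hold]; j=3 S=148.7786 intr=0.0000 cont=2.0301 V=2.0301[hold]  S*(3)=55.7578
k=2: j=0 S=65.6666 intr=32.9734 cont=32.3499 V=32.9734[EX]; j=1 S=91.0800 intr=7.5600 cont=15.5742 V=15.5742[hold]; j=2 S=126.3285 intr=0.0000 cont=5.2599 V=5.2599[hold]  S*(2)=65.6666
k=1: j=0 S=77.3364 intr=21.3036 cont=23.7924 V=23.7924[hold]; j=1 S=107.2660 intr=0.0000 cont=10.1924 V=10.1924[hold]  S*(1)=-
k=0: j=0 S=91.0800 intr=7.5600 cont=16.6464 V=16.6464[hold]  S*(0)=-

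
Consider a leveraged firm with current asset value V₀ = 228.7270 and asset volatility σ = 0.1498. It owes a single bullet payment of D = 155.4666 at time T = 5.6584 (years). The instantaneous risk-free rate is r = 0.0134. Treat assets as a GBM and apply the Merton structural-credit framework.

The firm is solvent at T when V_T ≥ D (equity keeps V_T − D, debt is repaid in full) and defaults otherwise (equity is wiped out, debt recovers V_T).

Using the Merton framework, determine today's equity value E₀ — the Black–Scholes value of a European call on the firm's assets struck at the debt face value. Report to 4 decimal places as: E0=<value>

E0=87.5487

Apply the equity-as-call identities (strike 155.4666, horizon 5.6584 years):
d₁ = [ln(V₀/D) + (r + σ²/2)T] / (σ√T)
   = [ln(228.7270/155.4666) + (0.0134 + 0.5·0.1498²)·5.6584] / (0.1498·√5.6584)
   = [0.386098 + 0.139310] / 0.356335 = 1.474478
d₂ = d₁ − σ√T = 1.474478 − 0.356335 = 1.118142
N(d₁) = 0.929823,  N(d₂) = 0.868247,  e^(−rT) = 0.926981
E₀ = V₀·N(d₁) − D·e^(−rT)·N(d₂)
   = 228.7270·0.929823 − 155.4666·0.926981·0.868247 = 87.548734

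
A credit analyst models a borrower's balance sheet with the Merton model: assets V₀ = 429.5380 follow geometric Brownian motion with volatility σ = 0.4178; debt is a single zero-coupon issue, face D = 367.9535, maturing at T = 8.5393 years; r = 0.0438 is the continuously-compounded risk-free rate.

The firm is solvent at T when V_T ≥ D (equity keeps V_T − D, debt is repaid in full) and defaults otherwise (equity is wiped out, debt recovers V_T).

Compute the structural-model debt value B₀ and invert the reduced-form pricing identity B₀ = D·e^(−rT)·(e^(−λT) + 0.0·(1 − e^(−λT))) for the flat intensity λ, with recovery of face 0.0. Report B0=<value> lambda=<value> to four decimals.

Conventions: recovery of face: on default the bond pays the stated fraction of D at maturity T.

B0=172.4731 lambda=0.0449

Work the structural quantities from V₀ = 429.5380 against face 367.9535:
d₁ = [ln(V₀/D) + (r + σ²/2)T] / (σ√T)
   = [ln(429.5380/367.9535) + (0.0438 + 0.5·0.4178²)·8.5393] / (0.4178·√8.5393)
   = [0.154754 + 1.119318] / 1.220899 = 1.043552
d₂ = d₁ − σ√T = 1.043552 − 1.220899 = -0.177346
N(d₁) = 0.851654,  N(d₂) = 0.429618,  e^(−rT) = 0.687962
E₀ = V₀·N(d₁) − D·e^(−rT)·N(d₂)
   = 429.5380·0.851654 − 367.9535·0.687962·0.429618 = 257.064889
B₀ = V₀ − E₀ = 429.5380 − 257.064889 = 172.473111
e^(−λT) = (B₀·e^(rT)/D − 0)/(1 − 0) = (172.4731·1.453568/367.9535 − 0)/1 = 0.68133992
λ = −ln(0.68133992)/8.5393 = 0.044933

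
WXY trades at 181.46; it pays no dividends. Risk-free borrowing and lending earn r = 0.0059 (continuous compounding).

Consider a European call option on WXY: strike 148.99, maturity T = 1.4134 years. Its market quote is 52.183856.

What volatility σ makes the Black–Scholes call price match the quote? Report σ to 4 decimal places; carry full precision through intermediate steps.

sigma = 0.4234

At σ = 0.4234 the Black–Scholes value reproduces the quote:
σ√T = 0.4234·√1.4134 = 0.503365
d₁ = (ln(S/K) + (r+σ²/2)T) / (σ√T) = (ln(181.46/148.99) + (0.0059+0.4234²/2)·1.4134) / 0.503365 = (0.197156 + 0.135027) / 0.503365 = 0.659925
d₂ = d₁ − σ√T = 0.659925 − 0.503365 = 0.156560
e^{−rT} = 0.991696
N(d₁) = 0.745349,  N(d₂) = 0.562204
V = S·N(d₁) − K·e^{−rT}·N(d₂) = 135.251040 − 83.067184 = 52.183856 (equal to the quote); since ∂V/∂σ > 0 for all σ, the implied volatility is unique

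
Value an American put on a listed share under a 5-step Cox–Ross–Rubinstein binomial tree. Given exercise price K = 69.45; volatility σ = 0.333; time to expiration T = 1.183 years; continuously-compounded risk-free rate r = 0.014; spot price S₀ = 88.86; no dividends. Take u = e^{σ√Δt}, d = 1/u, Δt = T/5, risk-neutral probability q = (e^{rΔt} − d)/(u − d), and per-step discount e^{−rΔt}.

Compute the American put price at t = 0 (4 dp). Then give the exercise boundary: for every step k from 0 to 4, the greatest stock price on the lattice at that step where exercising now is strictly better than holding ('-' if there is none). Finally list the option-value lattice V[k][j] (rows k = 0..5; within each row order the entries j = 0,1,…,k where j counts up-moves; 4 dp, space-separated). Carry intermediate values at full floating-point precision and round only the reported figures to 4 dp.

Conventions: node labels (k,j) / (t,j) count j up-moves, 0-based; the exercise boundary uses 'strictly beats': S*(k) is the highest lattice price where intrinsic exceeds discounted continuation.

params: Δt=0.23660 u=1.17583 d=0.85046 q=0.46979 e^(-rΔt)=0.99669
t_5 payoffs: 29.9152 14.7900 0.0000 0.0000 0.0000 0.0000
t_4: node(4,0) S=46.4863 payoff=22.9637 vs cont=22.7341 → 22.9637 [stop]  node(4,1) S=64.2711 payoff=5.1789 vs cont=7.8158 → 7.8158 [wait]  node(4,2) S=88.8600 payoff=0.0000 vs cont=0.0000 → 0.0000 [wait]  node(4,3) S=122.8562 payoff=0.0000 vs cont=0.0000 → 0.0000 [wait]  node(4,4) S=169.8588 payoff=0.0000 vs cont=0.0000 → 0.0000 [wait]  ⇒ S*(4)=46.4863
t_3: node(3,0) S=54.6600 payoff=14.7900 vs cont=15.7950 → 15.7950 [wait]  node(3,1) S=75.5720 payoff=0.0000 vs cont=4.1303 → 4.1303 [wait]  node(3,2) S=104.4845 payoff=0.0000 vs cont=0.0000 → 0.0000 [wait]  node(3,3) S=144.4583 payoff=0.0000 vs cont=0.0000 → 0.0000 [wait]  ⇒ S*(3)=-
t_2: node(2,0) S=64.2711 payoff=5.1789 vs cont=10.2809 → 10.2809 [wait]  node(2,1) S=88.8600 payoff=0.0000 vs cont=2.1827 → 2.1827 [wait]  node(2,2) S=122.8562 payoff=0.0000 vs cont=0.0000 → 0.0000 [wait]  ⇒ S*(2)=-
t_1: node(1,0) S=75.5720 payoff=0.0000 vs cont=6.4550 → 6.4550 [wait]  node(1,1) S=104.4845 payoff=0.0000 vs cont=1.1535 → 1.1535 [wait]  ⇒ S*(1)=-
t_0: node(0,0) S=88.8600 payoff=0.0000 vs cont=3.9513 → 3.9513 [wait]  ⇒ S*(0)=-

price = 3.9513
boundary = - - - - 46.4863
tree:
3.9513
6.4550 1.1535
10.2809 2.1827 0.0000
15.7950 4.1303 0.0000 0.0000
22.9637 7.8158 0.0000 0.0000 0.0000
29.9152 14.7900 0.0000 0.0000 0.0000 0.0000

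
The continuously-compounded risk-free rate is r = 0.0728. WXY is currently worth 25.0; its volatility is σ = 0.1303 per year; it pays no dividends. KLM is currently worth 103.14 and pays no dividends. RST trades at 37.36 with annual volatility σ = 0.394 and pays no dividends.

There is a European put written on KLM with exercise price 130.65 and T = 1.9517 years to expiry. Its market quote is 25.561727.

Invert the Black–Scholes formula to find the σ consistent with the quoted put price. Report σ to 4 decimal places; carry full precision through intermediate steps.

At σ = 0.3356 the Black–Scholes value reproduces the quote:
σ√T = 0.3356·√1.9517 = 0.468844
d₁ = (ln(S/K) + (r+σ²/2)T) / (σ√T) = (ln(103.14/130.65) + (0.0728+0.3356²/2)·1.9517) / 0.468844 = (-0.236435 + 0.251991) / 0.468844 = 0.033180
d₂ = d₁ − σ√T = 0.033180 − 0.468844 = -0.435664
e^{−rT} = 0.867549
N(−d₁) = 0.486765,  N(−d₂) = 0.668460
V = K·e^{−rT}·N(−d₂) − S·N(−d₁) = 75.766704 − 50.204977 = 25.561727 (matching the quote); vega is positive throughout, so no other σ reproduces this price

sigma = 0.3356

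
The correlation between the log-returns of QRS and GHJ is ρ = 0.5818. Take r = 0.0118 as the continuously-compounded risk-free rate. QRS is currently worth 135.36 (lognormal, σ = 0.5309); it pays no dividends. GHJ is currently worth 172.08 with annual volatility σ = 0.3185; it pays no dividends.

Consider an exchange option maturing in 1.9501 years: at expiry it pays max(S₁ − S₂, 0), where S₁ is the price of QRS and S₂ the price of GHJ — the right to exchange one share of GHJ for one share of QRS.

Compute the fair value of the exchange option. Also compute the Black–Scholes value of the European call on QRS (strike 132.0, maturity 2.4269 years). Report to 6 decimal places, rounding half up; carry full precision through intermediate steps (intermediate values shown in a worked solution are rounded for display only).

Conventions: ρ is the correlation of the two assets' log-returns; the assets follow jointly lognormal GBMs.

exchange price = 20.820444
price(QRS call K=132.0) = 45.912144

σ_eff = √(σ₁² + σ₂² − 2ρσ₁σ₂) = √(0.5309² + 0.3185² − 2·0.5818·0.5309·0.3185) = 0.431905
d₁ = (ln(S₁/S₂) + (q₂ − q₁ + σ_eff²/2)T) / (σ_eff√T) = (ln(135.36/172.08) + (0.0 − 0.0 + 0.093271)·1.9501) / 0.603138 = -0.096386
d₂ = d₁ − σ_eff√T = -0.096386 − 0.603138 = -0.699524
N(d₁) = 0.461607,  N(d₂) = 0.242112
V = S₁·e^{−q₁T}·N(d₁) − S₂·e^{−q₂T}·N(d₂) = 62.483149 − 41.662705 = 20.820444
[vanilla: QRS call K=132.0]
σ√T = 0.5309·√2.4269 = 0.827063
d₁ = (ln(S/K) + (r+σ²/2)T) / (σ√T) = (ln(135.36/132.0) + (0.0118+0.5309²/2)·2.4269) / 0.827063 = (0.025136 + 0.370654) / 0.827063 = 0.478549
d₂ = d₁ − σ√T = 0.478549 − 0.827063 = -0.348514
e^{−rT} = 0.971769
N(d₁) = 0.683870,  N(d₂) = 0.363727
price = S·N(d₁) − K·e^{−rT}·N(d₂) = 92.568669 − 46.656525 = 45.912144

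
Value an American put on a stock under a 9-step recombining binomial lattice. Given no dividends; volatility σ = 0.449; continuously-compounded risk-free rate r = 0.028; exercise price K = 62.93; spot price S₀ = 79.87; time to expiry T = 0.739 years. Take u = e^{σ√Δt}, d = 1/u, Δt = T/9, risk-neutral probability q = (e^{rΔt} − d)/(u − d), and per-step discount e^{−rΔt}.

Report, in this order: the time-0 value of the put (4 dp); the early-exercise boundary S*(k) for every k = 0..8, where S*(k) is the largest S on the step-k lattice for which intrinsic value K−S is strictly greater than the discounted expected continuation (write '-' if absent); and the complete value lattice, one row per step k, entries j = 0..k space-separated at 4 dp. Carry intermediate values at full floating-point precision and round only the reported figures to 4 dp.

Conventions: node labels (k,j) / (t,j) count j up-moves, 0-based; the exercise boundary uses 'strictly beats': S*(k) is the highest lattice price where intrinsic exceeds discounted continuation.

price = 4.2501
boundary = - - - - - - 36.9082 41.9759 47.7393
tree:
4.2501
6.1996 2.1314
8.8252 3.3486 0.8060
12.2106 5.1529 1.3848 0.1747
16.3460 7.7317 2.3479 0.3347 0.0000
21.0663 11.2452 3.9136 0.6412 0.0000 0.0000
26.0218 15.7303 6.3780 1.2283 0.0000 0.0000 0.0000
30.4777 20.9541 10.0739 2.3531 0.0000 0.0000 0.0000 0.0000
34.3956 26.0218 15.1907 4.5079 0.0000 0.0000 0.0000 0.0000 0.0000
37.8405 30.4777 20.9541 8.6358 0.0000 0.0000 0.0000 0.0000 0.0000 0.0000

params: Δt=0.08211 u=1.13730 d=0.87927 q=0.47680 e^(-rΔt)=0.99770
t_9 payoffs: 37.8405 30.4777 20.9541 8.6358 0.0000 0.0000 0.0000 0.0000 0.0000 0.0000
t_8: node(8,0) S=28.5344 payoff=34.3956 vs cont=34.2511 → 34.3956 [stop]  node(8,1) S=36.9082 payoff=26.0218 vs cont=25.8773 → 26.0218 [stop]  node(8,2) S=47.7393 payoff=15.1907 vs cont=15.0461 → 15.1907 [stop]  node(8,3) S=61.7490 payoff=1.1810 vs cont=4.5079 → 4.5079 [wait]  node(8,4) S=79.8700 payoff=0.0000 vs cont=0.0000 → 0.0000 [wait]  node(8,5) S=103.3088 payoff=0.0000 vs cont=0.0000 → 0.0000 [wait]  node(8,6) S=133.6260 payoff=0.0000 vs cont=0.0000 → 0.0000 [wait]  node(8,7) S=172.8401 payoff=0.0000 vs cont=0.0000 → 0.0000 [wait]  node(8,8) S=223.5621 payoff=0.0000 vs cont=0.0000 → 0.0000 [wait]  ⇒ S*(8)=47.7393
t_7: node(7,0) S=32.4523 payoff=30.4777 vs cont=30.3331 → 30.4777 [stop]  node(7,1) S=41.9759 payoff=20.9541 vs cont=20.8096 → 20.9541 [stop]  node(7,2) S=54.2942 payoff=8.6358 vs cont=10.0739 → 10.0739 [wait]  node(7,3) S=70.2274 payoff=0.0000 vs cont=2.3531 → 2.3531 [wait]  node(7,4) S=90.8365 payoff=0.0000 vs cont=0.0000 → 0.0000 [wait]  node(7,5) S=117.4936 payoff=0.0000 vs cont=0.0000 → 0.0000 [wait]  node(7,6) S=151.9735 payoff=0.0000 vs cont=0.0000 → 0.0000 [wait]  node(7,7) S=196.5719 payoff=0.0000 vs cont=0.0000 → 0.0000 [wait]  ⇒ S*(7)=41.9759
t_6: node(6,0) S=36.9082 payoff=26.0218 vs cont=25.8773 → 26.0218 [stop]  node(6,1) S=47.7393 payoff=15.1907 vs cont=15.7303 → 15.7303 [wait]  node(6,2) S=61.7490 payoff=1.1810 vs cont=6.3780 → 6.3780 [wait]  node(6,3) S=79.8700 payoff=0.0000 vs cont=1.2283 → 1.2283 [wait]  node(6,4) S=103.3088 payoff=0.0000 vs cont=0.0000 → 0.0000 [wait]  node(6,5) S=133.6260 payoff=0.0000 vs cont=0.0000 → 0.0000 [wait]  node(6,6) S=172.8401 payoff=0.0000 vs cont=0.0000 → 0.0000 [wait]  ⇒ S*(6)=36.9082
t_5: node(5,0) S=41.9759 payoff=20.9541 vs cont=21.0663 → 21.0663 [wait]  node(5,1) S=54.2942 payoff=8.6358 vs cont=11.2452 → 11.2452 [wait]  node(5,2) S=70.2274 payoff=0.0000 vs cont=3.9136 → 3.9136 [wait]  node(5,3) S=90.8365 payoff=0.0000 vs cont=0.6412 → 0.6412 [wait]  node(5,4) S=117.4936 payoff=0.0000 vs cont=0.0000 → 0.0000 [wait]  node(5,5) S=151.9735 payoff=0.0000 vs cont=0.0000 → 0.0000 [wait]  ⇒ S*(5)=-
t_4: node(4,0) S=47.7393 payoff=15.1907 vs cont=16.3460 → 16.3460 [wait]  node(4,1) S=61.7490 payoff=1.1810 vs cont=7.7317 → 7.7317 [wait]  node(4,2) S=79.8700 payoff=0.0000 vs cont=2.3479 → 2.3479 [wait]  node(4,3) S=103.3088 payoff=0.0000 vs cont=0.3347 → 0.3347 [wait]  node(4,4) S=133.6260 payoff=0.0000 vs cont=0.0000 → 0.0000 [wait]  ⇒ S*(4)=-
t_3: node(3,0) S=54.2942 payoff=8.6358 vs cont=12.2106 → 12.2106 [wait]  node(3,1) S=70.2274 payoff=0.0000 vs cont=5.1529 → 5.1529 [wait]  node(3,2) S=90.8365 payoff=0.0000 vs cont=1.3848 → 1.3848 [wait]  node(3,3) S=117.4936 payoff=0.0000 vs cont=0.1747 → 0.1747 [wait]  ⇒ S*(3)=-
t_2: node(2,0) S=61.7490 payoff=1.1810 vs cont=8.8252 → 8.8252 [wait]  node(2,1) S=79.8700 payoff=0.0000 vs cont=3.3486 → 3.3486 [wait]  node(2,2) S=103.3088 payoff=0.0000 vs cont=0.8060 → 0.8060 [wait]  ⇒ S*(2)=-
t_1: node(1,0) S=70.2274 payoff=0.0000 vs cont=6.1996 → 6.1996 [wait]  node(1,1) S=90.8365 payoff=0.0000 vs cont=2.1314 → 2.1314 [wait]  ⇒ S*(1)=-
t_0: node(0,0) S=79.8700 payoff=0.0000 vs cont=4.2501 → 4.2501 [wait]  ⇒ S*(0)=-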